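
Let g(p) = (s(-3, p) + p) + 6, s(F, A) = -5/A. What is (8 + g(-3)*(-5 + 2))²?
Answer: 36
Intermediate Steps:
g(p) = 6 + p - 5/p (g(p) = (-5/p + p) + 6 = (p - 5/p) + 6 = 6 + p - 5/p)
(8 + g(-3)*(-5 + 2))² = (8 + (6 - 3 - 5/(-3))*(-5 + 2))² = (8 + (6 - 3 - 5*(-⅓))*(-3))² = (8 + (6 - 3 + 5/3)*(-3))² = (8 + (14/3)*(-3))² = (8 - 14)² = (-6)² = 36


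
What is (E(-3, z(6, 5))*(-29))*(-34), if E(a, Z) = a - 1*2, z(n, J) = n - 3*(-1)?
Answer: -4930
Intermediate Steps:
z(n, J) = 3 + n (z(n, J) = n + 3 = 3 + n)
E(a, Z) = -2 + a (E(a, Z) = a - 2 = -2 + a)
(E(-3, z(6, 5))*(-29))*(-34) = ((-2 - 3)*(-29))*(-34) = -5*(-29)*(-34) = 145*(-34) = -4930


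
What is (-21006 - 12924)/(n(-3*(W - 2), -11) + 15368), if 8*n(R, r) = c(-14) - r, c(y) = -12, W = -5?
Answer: -90480/40981 ≈ -2.2079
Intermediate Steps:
n(R, r) = -3/2 - r/8 (n(R, r) = (-12 - r)/8 = -3/2 - r/8)
(-21006 - 12924)/(n(-3*(W - 2), -11) + 15368) = (-21006 - 12924)/((-3/2 - ⅛*(-11)) + 15368) = -33930/((-3/2 + 11/8) + 15368) = -33930/(-⅛ + 15368) = -33930/122943/8 = -33930*8/122943 = -90480/40981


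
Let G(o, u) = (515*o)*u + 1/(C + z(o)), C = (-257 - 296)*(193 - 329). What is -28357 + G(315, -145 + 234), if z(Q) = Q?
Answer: 1088261356365/75523 ≈ 1.4410e+7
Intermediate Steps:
C = 75208 (C = -553*(-136) = 75208)
G(o, u) = 1/(75208 + o) + 515*o*u (G(o, u) = (515*o)*u + 1/(75208 + o) = 515*o*u + 1/(75208 + o) = 1/(75208 + o) + 515*o*u)
-28357 + G(315, -145 + 234) = -28357 + (1 + 515*(-145 + 234)*315² + 38732120*315*(-145 + 234))/(75208 + 315) = -28357 + (1 + 515*89*99225 + 38732120*315*89)/75523 = -28357 + (1 + 4547977875 + 1085854984200)/75523 = -28357 + (1/75523)*1090402962076 = -28357 + 1090402962076/75523 = 1088261356365/75523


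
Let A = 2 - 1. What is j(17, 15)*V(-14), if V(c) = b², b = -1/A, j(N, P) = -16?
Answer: -16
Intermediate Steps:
A = 1
b = -1 (b = -1/1 = -1*1 = -1)
V(c) = 1 (V(c) = (-1)² = 1)
j(17, 15)*V(-14) = -16*1 = -16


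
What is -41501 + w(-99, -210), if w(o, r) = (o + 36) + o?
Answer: -41663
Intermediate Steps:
w(o, r) = 36 + 2*o (w(o, r) = (36 + o) + o = 36 + 2*o)
-41501 + w(-99, -210) = -41501 + (36 + 2*(-99)) = -41501 + (36 - 198) = -41501 - 162 = -41663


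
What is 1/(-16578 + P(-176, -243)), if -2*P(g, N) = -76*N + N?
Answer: -2/51381 ≈ -3.8925e-5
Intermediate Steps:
P(g, N) = 75*N/2 (P(g, N) = -(-76*N + N)/2 = -(-75)*N/2 = 75*N/2)
1/(-16578 + P(-176, -243)) = 1/(-16578 + (75/2)*(-243)) = 1/(-16578 - 18225/2) = 1/(-51381/2) = -2/51381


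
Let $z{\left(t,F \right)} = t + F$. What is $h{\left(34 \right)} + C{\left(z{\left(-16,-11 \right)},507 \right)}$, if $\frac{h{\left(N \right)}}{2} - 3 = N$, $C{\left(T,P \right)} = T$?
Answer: $47$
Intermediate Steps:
$z{\left(t,F \right)} = F + t$
$h{\left(N \right)} = 6 + 2 N$
$h{\left(34 \right)} + C{\left(z{\left(-16,-11 \right)},507 \right)} = \left(6 + 2 \cdot 34\right) - 27 = \left(6 + 68\right) - 27 = 74 - 27 = 47$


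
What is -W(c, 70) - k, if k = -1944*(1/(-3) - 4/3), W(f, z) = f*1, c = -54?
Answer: -3186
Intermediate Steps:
W(f, z) = f
k = 3240 (k = -1944*(1*(-⅓) - 4*⅓) = -1944*(-⅓ - 4/3) = -1944*(-5/3) = 3240)
-W(c, 70) - k = -1*(-54) - 1*3240 = 54 - 3240 = -3186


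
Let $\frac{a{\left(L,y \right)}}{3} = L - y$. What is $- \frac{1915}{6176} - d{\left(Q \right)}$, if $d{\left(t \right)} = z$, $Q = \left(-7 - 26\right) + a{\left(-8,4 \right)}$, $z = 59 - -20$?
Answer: $- \frac{489819}{6176} \approx -79.31$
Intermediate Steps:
$a{\left(L,y \right)} = - 3 y + 3 L$ ($a{\left(L,y \right)} = 3 \left(L - y\right) = - 3 y + 3 L$)
$z = 79$ ($z = 59 + 20 = 79$)
$Q = -69$ ($Q = \left(-7 - 26\right) + \left(\left(-3\right) 4 + 3 \left(-8\right)\right) = -33 - 36 = -69$)
$d{\left(t \right)} = 79$
$- \frac{1915}{6176} - d{\left(Q \right)} = - \frac{1915}{6176} - 79 = - \frac{489819}{6176}$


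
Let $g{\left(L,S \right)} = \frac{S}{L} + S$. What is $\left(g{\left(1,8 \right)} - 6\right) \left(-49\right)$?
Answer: $-490$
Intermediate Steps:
$g{\left(L,S \right)} = S + \frac{S}{L}$ ($g{\left(L,S \right)} = \frac{S}{L} + S = S + \frac{S}{L}$)
$\left(g{\left(1,8 \right)} - 6\right) \left(-49\right) = \left(\left(8 + \frac{8}{1}\right) - 6\right) \left(-49\right) = \left(\left(8 + 8 \cdot 1\right) - 6\right) \left(-49\right) = \left(\left(8 + 8\right) - 6\right) \left(-49\right) = \left(16 - 6\right) \left(-49\right) = 10 \left(-49\right) = -490$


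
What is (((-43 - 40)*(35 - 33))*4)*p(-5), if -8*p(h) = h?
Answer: -415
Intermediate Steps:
p(h) = -h/8
(((-43 - 40)*(35 - 33))*4)*p(-5) = (((-43 - 40)*(35 - 33))*4)*(-⅛*(-5)) = (-83*2*4)*(5/8) = -166*4*(5/8) = -664*5/8 = -415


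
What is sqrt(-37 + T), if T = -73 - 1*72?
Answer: I*sqrt(182) ≈ 13.491*I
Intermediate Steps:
T = -145 (T = -73 - 72 = -145)
sqrt(-37 + T) = sqrt(-37 - 145) = sqrt(-182) = I*sqrt(182)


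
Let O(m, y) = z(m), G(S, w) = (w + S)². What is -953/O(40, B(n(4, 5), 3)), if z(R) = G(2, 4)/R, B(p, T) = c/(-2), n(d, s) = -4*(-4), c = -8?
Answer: -9530/9 ≈ -1058.9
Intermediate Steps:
G(S, w) = (S + w)²
n(d, s) = 16
B(p, T) = 4 (B(p, T) = -8/(-2) = -8*(-½) = 4)
z(R) = 36/R (z(R) = (2 + 4)²/R = 6²/R = 36/R)
O(m, y) = 36/m
-953/O(40, B(n(4, 5), 3)) = -953/(36/40) = -953/(36*(1/40)) = -953/9/10 = -953*10/9 = -9530/9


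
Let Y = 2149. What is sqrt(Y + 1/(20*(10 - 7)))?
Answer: sqrt(1934115)/30 ≈ 46.357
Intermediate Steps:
sqrt(Y + 1/(20*(10 - 7))) = sqrt(2149 + 1/(20*(10 - 7))) = sqrt(2149 + 1/(20*3)) = sqrt(2149 + 1/60) = sqrt(128941/60) = sqrt(1934115)/30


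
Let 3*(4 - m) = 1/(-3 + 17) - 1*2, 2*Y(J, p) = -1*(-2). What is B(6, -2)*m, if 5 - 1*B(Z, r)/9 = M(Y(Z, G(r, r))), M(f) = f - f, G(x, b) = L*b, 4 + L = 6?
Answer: 2925/14 ≈ 208.93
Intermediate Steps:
L = 2 (L = -4 + 6 = 2)
G(x, b) = 2*b
Y(J, p) = 1 (Y(J, p) = (-1*(-2))/2 = (½)*2 = 1)
M(f) = 0
B(Z, r) = 45 (B(Z, r) = 45 - 9*0 = 45 + 0 = 45)
m = 65/14 (m = 4 - (1/(-3 + 17) - 1*2)/3 = 4 - (1/14 - 2)/3 = 4 - ⅓*(-27/14) = 4 + 9/14 = 65/14 ≈ 4.6429)
B(6, -2)*m = 45*(65/14) = 2925/14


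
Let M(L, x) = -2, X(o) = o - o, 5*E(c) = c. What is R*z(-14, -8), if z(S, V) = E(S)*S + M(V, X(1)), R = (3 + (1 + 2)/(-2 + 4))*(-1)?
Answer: -837/5 ≈ -167.40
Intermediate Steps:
E(c) = c/5
X(o) = 0
R = -9/2 (R = (3 + 3/2)*(-1) = (9/2)*(-1) = -9/2 ≈ -4.5000)
z(S, V) = -2 + S²/5 (z(S, V) = (S/5)*S - 2 = S²/5 - 2 = -2 + S²/5)
R*z(-14, -8) = -9*(-2 + (⅕)*(-14)²)/2 = -9*(-2 + (⅕)*196)/2 = -9*(-2 + 196/5)/2 = -9/2*186/5 = -837/5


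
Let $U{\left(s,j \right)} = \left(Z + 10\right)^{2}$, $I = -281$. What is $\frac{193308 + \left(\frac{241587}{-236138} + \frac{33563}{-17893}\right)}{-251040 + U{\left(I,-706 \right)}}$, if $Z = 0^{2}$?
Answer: $- \frac{816756044854187}{1060276012699960} \approx -0.77032$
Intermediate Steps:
$Z = 0$
$U{\left(s,j \right)} = 100$ ($U{\left(s,j \right)} = \left(0 + 10\right)^{2} = 10^{2} = 100$)
$\frac{193308 + \left(\frac{241587}{-236138} + \frac{33563}{-17893}\right)}{-251040 + U{\left(I,-706 \right)}} = \frac{193308 + \left(\frac{241587}{-236138} + \frac{33563}{-17893}\right)}{-251040 + 100} = \frac{193308 + \left(241587 \left(- \frac{1}{236138}\right) + 33563 \left(- \frac{1}{17893}\right)\right)}{-250940} = \left(193308 - \frac{12248215885}{4225217234}\right) \left(- \frac{1}{250940}\right) = \frac{816756044854187}{4225217234} \left(- \frac{1}{250940}\right) = - \frac{816756044854187}{1060276012699960}$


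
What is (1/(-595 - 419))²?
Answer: 1/1028196 ≈ 9.7258e-7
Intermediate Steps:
(1/(-595 - 419))² = (1/(-1014))² = (-1/1014)² = 1/1028196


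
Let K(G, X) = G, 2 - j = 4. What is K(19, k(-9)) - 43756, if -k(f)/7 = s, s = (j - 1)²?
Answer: -43737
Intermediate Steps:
j = -2 (j = 2 - 1*4 = 2 - 4 = -2)
s = 9 (s = (-2 - 1)² = (-3)² = 9)
k(f) = -63 (k(f) = -7*9 = -63)
K(19, k(-9)) - 43756 = 19 - 43756 = -43737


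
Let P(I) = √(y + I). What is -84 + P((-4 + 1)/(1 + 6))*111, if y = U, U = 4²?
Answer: -84 + 111*√763/7 ≈ 354.01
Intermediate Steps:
U = 16
y = 16
P(I) = √(16 + I)
-84 + P((-4 + 1)/(1 + 6))*111 = -84 + √(16 + (-4 + 1)/(1 + 6))*111 = -84 + √(16 - 3/7)*111 = -84 + √(109/7)*111 = -84 + (√763/7)*111 = -84 + 111*√763/7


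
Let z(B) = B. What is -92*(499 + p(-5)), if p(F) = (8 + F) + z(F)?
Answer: -45724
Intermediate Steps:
p(F) = 8 + 2*F (p(F) = (8 + F) + F = 8 + 2*F)
-92*(499 + p(-5)) = -92*(499 + (8 + 2*(-5))) = -92*(499 + (8 - 10)) = -92*(499 - 2) = -92*497 = -45724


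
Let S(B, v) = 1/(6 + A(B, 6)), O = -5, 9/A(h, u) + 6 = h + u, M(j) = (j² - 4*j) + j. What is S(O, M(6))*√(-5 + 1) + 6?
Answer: 6 + 10*I/21 ≈ 6.0 + 0.47619*I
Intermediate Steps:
M(j) = j² - 3*j
A(h, u) = 9/(-6 + h + u) (A(h, u) = 9/(-6 + (h + u)) = 9/(-6 + h + u))
S(B, v) = 1/(6 + 9/B) (S(B, v) = 1/(6 + 9/(-6 + B + 6)) = 1/(6 + 9/B))
S(O, M(6))*√(-5 + 1) + 6 = ((⅓)*(-5)/(3 + 2*(-5)))*√(-5 + 1) + 6 = ((⅓)*(-5)/(3 - 10))*√(-4) + 6 = ((⅓)*(-5)/(-7))*(2*I) + 6 = ((⅓)*(-5)*(-⅐))*(2*I) + 6 = 5*(2*I)/21 + 6 = 10*I/21 + 6 = 6 + 10*I/21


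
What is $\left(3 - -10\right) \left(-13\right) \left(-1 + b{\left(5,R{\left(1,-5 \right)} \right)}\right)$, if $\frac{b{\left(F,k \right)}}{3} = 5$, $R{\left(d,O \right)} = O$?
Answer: $-2366$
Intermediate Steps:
$b{\left(F,k \right)} = 15$ ($b{\left(F,k \right)} = 3 \cdot 5 = 15$)
$\left(3 - -10\right) \left(-13\right) \left(-1 + b{\left(5,R{\left(1,-5 \right)} \right)}\right) = \left(3 - -10\right) \left(-13\right) \left(-1 + 15\right) = \left(3 + 10\right) \left(-13\right) 14 = 13 \left(-13\right) 14 = \left(-169\right) 14 = -2366$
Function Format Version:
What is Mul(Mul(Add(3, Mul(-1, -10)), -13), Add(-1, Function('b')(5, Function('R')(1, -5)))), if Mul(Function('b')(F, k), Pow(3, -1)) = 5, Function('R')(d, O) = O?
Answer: -2366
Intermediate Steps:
Function('b')(F, k) = 15 (Function('b')(F, k) = Mul(3, 5) = 15)
Mul(Mul(Add(3, Mul(-1, -10)), -13), Add(-1, Function('b')(5, Function('R')(1, -5)))) = Mul(Mul(Add(3, Mul(-1, -10)), -13), Add(-1, 15)) = Mul(Mul(Add(3, 10), -13), 14) = Mul(Mul(13, -13), 14) = Mul(-169, 14) = -2366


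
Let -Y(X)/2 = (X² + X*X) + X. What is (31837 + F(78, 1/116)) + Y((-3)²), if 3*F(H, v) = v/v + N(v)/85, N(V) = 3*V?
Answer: 931631963/29580 ≈ 31495.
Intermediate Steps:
Y(X) = -4*X² - 2*X (Y(X) = -2*((X² + X*X) + X) = -2*((X² + X²) + X) = -2*(2*X² + X) = -2*(X + 2*X²) = -4*X² - 2*X)
F(H, v) = ⅓ + v/85 (F(H, v) = (v/v + (3*v)/85)/3 = (1 + (3*v)*(1/85))/3 = (1 + 3*v/85)/3 = ⅓ + v/85)
(31837 + F(78, 1/116)) + Y((-3)²) = (31837 + (⅓ + (1/85)/116)) - 2*(-3)²*(1 + 2*(-3)²) = (31837 + (⅓ + (1/85)*(1/116))) - 2*9*(1 + 2*9) = (31837 + (⅓ + 1/9860)) - 2*9*(1 + 18) = (31837 + 9863/29580) - 2*9*19 = 941748323/29580 - 342 = 931631963/29580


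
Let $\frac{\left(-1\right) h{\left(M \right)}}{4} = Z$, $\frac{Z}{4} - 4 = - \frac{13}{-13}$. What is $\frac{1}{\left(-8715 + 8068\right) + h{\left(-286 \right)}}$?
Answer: $- \frac{1}{727} \approx -0.0013755$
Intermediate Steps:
$Z = 20$ ($Z = 16 + 4 \left(- \frac{13}{-13}\right) = 16 + 4 \left(\left(-13\right) \left(- \frac{1}{13}\right)\right) = 16 + 4 \cdot 1 = 16 + 4 = 20$)
$h{\left(M \right)} = -80$ ($h{\left(M \right)} = \left(-4\right) 20 = -80$)
$\frac{1}{\left(-8715 + 8068\right) + h{\left(-286 \right)}} = \frac{1}{\left(-8715 + 8068\right) - 80} = \frac{1}{-647 - 80} = \frac{1}{-727} = - \frac{1}{727}$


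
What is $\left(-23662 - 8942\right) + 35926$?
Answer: $3322$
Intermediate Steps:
$\left(-23662 - 8942\right) + 35926 = -32604 + 35926 = 3322$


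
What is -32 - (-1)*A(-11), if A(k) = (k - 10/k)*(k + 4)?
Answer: 425/11 ≈ 38.636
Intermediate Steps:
A(k) = (4 + k)*(k - 10/k) (A(k) = (k - 10/k)*(4 + k) = (4 + k)*(k - 10/k))
-32 - (-1)*A(-11) = -32 - (-1)*(-10 + (-11)² - 40/(-11) + 4*(-11)) = -32 - (-1)*(-10 + 121 - 40*(-1/11) - 44) = -32 - (-1)*(-10 + 121 + 40/11 - 44) = -32 - (-1)*777/11 = -32 - 1*(-777/11) = -32 + 777/11 = 425/11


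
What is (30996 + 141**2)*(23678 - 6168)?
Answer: 890856270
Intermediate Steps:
(30996 + 141**2)*(23678 - 6168) = (30996 + 19881)*17510 = 50877*17510 = 890856270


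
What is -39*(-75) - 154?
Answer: 2771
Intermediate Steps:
-39*(-75) - 154 = 2925 - 154 = 2771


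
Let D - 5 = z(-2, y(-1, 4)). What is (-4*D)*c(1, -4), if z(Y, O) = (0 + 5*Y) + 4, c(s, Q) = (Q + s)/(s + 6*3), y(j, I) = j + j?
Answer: -12/19 ≈ -0.63158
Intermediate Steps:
y(j, I) = 2*j
c(s, Q) = (Q + s)/(18 + s) (c(s, Q) = (Q + s)/(s + 18) = (Q + s)/(18 + s))
z(Y, O) = 4 + 5*Y (z(Y, O) = 5*Y + 4 = 4 + 5*Y)
D = -1 (D = 5 + (4 + 5*(-2)) = 5 + (4 - 10) = 5 - 6 = -1)
(-4*D)*c(1, -4) = (-4*(-1))*((-4 + 1)/(18 + 1)) = 4*(-3/19) = -12/19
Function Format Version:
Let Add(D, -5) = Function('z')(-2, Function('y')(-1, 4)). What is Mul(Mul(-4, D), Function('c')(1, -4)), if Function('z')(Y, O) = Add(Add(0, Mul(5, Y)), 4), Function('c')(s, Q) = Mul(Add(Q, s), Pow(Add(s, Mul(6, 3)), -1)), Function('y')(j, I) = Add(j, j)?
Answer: Rational(-12, 19) ≈ -0.63158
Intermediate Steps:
Function('y')(j, I) = Mul(2, j)
Function('c')(s, Q) = Mul(Pow(Add(18, s), -1), Add(Q, s)) (Function('c')(s, Q) = Mul(Add(Q, s), Pow(Add(s, 18), -1)) = Mul(Add(Q, s), Pow(Add(18, s), -1)) = Mul(Pow(Add(18, s), -1), Add(Q, s)))
Function('z')(Y, O) = Add(4, Mul(5, Y)) (Function('z')(Y, O) = Add(Mul(5, Y), 4) = Add(4, Mul(5, Y)))
D = -1 (D = Add(5, Add(4, Mul(5, -2))) = Add(5, Add(4, -10)) = Add(5, -6) = -1)
Mul(Mul(-4, D), Function('c')(1, -4)) = Mul(Mul(-4, -1), Mul(Pow(Add(18, 1), -1), Add(-4, 1))) = Mul(4, Mul(Pow(19, -1), -3)) = Mul(4, Mul(Rational(1, 19), -3)) = Mul(4, Rational(-3, 19)) = Rational(-12, 19)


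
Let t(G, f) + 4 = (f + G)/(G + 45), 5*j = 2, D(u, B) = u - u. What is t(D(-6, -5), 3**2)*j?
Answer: -38/25 ≈ -1.5200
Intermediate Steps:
D(u, B) = 0
j = 2/5 (j = (1/5)*2 = 2/5 ≈ 0.40000)
t(G, f) = -4 + (G + f)/(45 + G) (t(G, f) = -4 + (f + G)/(G + 45) = -4 + (G + f)/(45 + G))
t(D(-6, -5), 3**2)*j = ((-180 + 3**2 - 3*0)/(45 + 0))*(2/5) = ((-180 + 9 + 0)/45)*(2/5) = ((1/45)*(-171))*(2/5) = -19/5*2/5 = -38/25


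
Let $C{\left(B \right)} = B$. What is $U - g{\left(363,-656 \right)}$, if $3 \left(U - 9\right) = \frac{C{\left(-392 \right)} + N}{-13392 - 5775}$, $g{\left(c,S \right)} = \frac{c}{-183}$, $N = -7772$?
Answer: $\frac{39023674}{3507561} \approx 11.126$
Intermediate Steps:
$g{\left(c,S \right)} = - \frac{c}{183}$ ($g{\left(c,S \right)} = c \left(- \frac{1}{183}\right) = - \frac{c}{183}$)
$U = \frac{525673}{57501}$ ($U = 9 + \frac{\left(-392 - 7772\right) \frac{1}{-13392 - 5775}}{3} = 9 + \frac{\left(-8164\right) \frac{1}{-19167}}{3} = 9 + \frac{\left(-8164\right) \left(- \frac{1}{19167}\right)}{3} = 9 + \frac{1}{3} \cdot \frac{8164}{19167} = 9 + \frac{8164}{57501} = \frac{525673}{57501} \approx 9.142$)
$U - g{\left(363,-656 \right)} = \frac{525673}{57501} - \left(- \frac{1}{183}\right) 363 = \frac{525673}{57501} - - \frac{121}{61} = \frac{525673}{57501} + \frac{121}{61} = \frac{39023674}{3507561}$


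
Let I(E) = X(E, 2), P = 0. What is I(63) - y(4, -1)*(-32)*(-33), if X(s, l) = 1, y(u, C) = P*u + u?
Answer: -4223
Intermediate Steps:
y(u, C) = u (y(u, C) = 0*u + u = 0 + u = u)
I(E) = 1
I(63) - y(4, -1)*(-32)*(-33) = 1 - 4*(-32)*(-33) = 1 - (-128)*(-33) = 1 - 1*4224 = 1 - 4224 = -4223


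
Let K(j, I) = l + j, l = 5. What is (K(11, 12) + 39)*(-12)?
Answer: -660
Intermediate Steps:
K(j, I) = 5 + j
(K(11, 12) + 39)*(-12) = ((5 + 11) + 39)*(-12) = (16 + 39)*(-12) = 55*(-12) = -660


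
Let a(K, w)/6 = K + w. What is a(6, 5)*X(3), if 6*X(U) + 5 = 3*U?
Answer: 44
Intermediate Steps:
a(K, w) = 6*K + 6*w (a(K, w) = 6*(K + w) = 6*K + 6*w)
X(U) = -5/6 + U/2 (X(U) = -5/6 + (3*U)/6 = -5/6 + U/2)
a(6, 5)*X(3) = (6*6 + 6*5)*(-5/6 + (1/2)*3) = (36 + 30)*(-5/6 + 3/2) = 66*(2/3) = 44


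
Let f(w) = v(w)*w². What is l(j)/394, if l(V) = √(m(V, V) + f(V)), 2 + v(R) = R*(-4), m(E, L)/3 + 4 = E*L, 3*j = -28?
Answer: √67377/1773 ≈ 0.14640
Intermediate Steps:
j = -28/3 (j = (⅓)*(-28) = -28/3 ≈ -9.3333)
m(E, L) = -12 + 3*E*L (m(E, L) = -12 + 3*(E*L) = -12 + 3*E*L)
v(R) = -2 - 4*R (v(R) = -2 + R*(-4) = -2 - 4*R)
f(w) = w²*(-2 - 4*w) (f(w) = (-2 - 4*w)*w² = w²*(-2 - 4*w))
l(V) = √(-12 + 3*V² + V²*(-2 - 4*V)) (l(V) = √((-12 + 3*V*V) + V²*(-2 - 4*V)) = √((-12 + 3*V²) + V²*(-2 - 4*V)) = √(-12 + 3*V² + V²*(-2 - 4*V)))
l(j)/394 = √(-12 + (-28/3)² - 4*(-28/3)³)/394 = √(-12 + 784/9 - 4*(-21952/27))*(1/394) = √(-12 + 784/9 + 87808/27)*(1/394) = √(89836/27)*(1/394) = (2*√67377/9)*(1/394) = √67377/1773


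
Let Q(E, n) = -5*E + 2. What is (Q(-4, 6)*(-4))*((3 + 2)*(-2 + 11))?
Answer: -3960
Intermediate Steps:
Q(E, n) = 2 - 5*E
(Q(-4, 6)*(-4))*((3 + 2)*(-2 + 11)) = ((2 - 5*(-4))*(-4))*((3 + 2)*(-2 + 11)) = ((2 + 20)*(-4))*(5*9) = (22*(-4))*45 = -88*45 = -3960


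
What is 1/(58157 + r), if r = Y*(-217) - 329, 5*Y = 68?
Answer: 5/274384 ≈ 1.8223e-5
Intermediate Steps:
Y = 68/5 (Y = (⅕)*68 = 68/5 ≈ 13.600)
r = -16401/5 (r = (68/5)*(-217) - 329 = -14756/5 - 329 = -16401/5 ≈ -3280.2)
1/(58157 + r) = 1/(58157 - 16401/5) = 1/(274384/5) = 5/274384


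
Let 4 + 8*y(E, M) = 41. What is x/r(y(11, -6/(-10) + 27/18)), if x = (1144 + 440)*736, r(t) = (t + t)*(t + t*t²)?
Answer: 2387607552/1961777 ≈ 1217.1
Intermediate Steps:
y(E, M) = 37/8 (y(E, M) = -½ + (⅛)*41 = -½ + 41/8 = 37/8)
r(t) = 2*t*(t + t³) (r(t) = (2*t)*(t + t³) = 2*t*(t + t³))
x = 1165824 (x = 1584*736 = 1165824)
x/r(y(11, -6/(-10) + 27/18)) = 1165824/((2*(37/8)²*(1 + (37/8)²))) = 1165824/((2*(1369/64)*(1 + 1369/64))) = 1165824/((2*(1369/64)*(1433/64))) = 1165824/(1961777/2048) = 1165824*(2048/1961777) = 2387607552/1961777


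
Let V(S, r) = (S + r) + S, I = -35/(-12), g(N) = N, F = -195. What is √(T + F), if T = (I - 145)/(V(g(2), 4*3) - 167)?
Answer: I*√159290655/906 ≈ 13.931*I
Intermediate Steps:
I = 35/12 (I = -35*(-1/12) = 35/12 ≈ 2.9167)
V(S, r) = r + 2*S
T = 1705/1812 (T = (35/12 - 145)/((4*3 + 2*2) - 167) = -1705/(12*((12 + 4) - 167)) = -1705/(12*(16 - 167)) = -1705/12/(-151) = -1705/12*(-1/151) = 1705/1812 ≈ 0.94095)
√(T + F) = √(1705/1812 - 195) = √(-351635/1812) = I*√159290655/906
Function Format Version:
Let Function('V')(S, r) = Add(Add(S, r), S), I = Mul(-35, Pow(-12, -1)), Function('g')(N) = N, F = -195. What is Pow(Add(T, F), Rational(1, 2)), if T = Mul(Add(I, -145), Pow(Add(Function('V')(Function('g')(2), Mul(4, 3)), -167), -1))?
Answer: Mul(Rational(1, 906), I, Pow(159290655, Rational(1, 2))) ≈ Mul(13.931, I)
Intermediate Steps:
I = Rational(35, 12) (I = Mul(-35, Rational(-1, 12)) = Rational(35, 12) ≈ 2.9167)
Function('V')(S, r) = Add(r, Mul(2, S))
T = Rational(1705, 1812) (T = Mul(Add(Rational(35, 12), -145), Pow(Add(Add(Mul(4, 3), Mul(2, 2)), -167), -1)) = Mul(Rational(-1705, 12), Pow(Add(Add(12, 4), -167), -1)) = Mul(Rational(-1705, 12), Pow(Add(16, -167), -1)) = Mul(Rational(-1705, 12), Pow(-151, -1)) = Mul(Rational(-1705, 12), Rational(-1, 151)) = Rational(1705, 1812) ≈ 0.94095)
Pow(Add(T, F), Rational(1, 2)) = Pow(Add(Rational(1705, 1812), -195), Rational(1, 2)) = Pow(Rational(-351635, 1812), Rational(1, 2)) = Mul(Rational(1, 906), I, Pow(159290655, Rational(1, 2)))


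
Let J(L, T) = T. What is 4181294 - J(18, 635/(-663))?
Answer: 2772198557/663 ≈ 4.1813e+6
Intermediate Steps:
4181294 - J(18, 635/(-663)) = 4181294 - 635/(-663) = 4181294 - 635*(-1)/663 = 4181294 - 1*(-635/663) = 4181294 + 635/663 = 2772198557/663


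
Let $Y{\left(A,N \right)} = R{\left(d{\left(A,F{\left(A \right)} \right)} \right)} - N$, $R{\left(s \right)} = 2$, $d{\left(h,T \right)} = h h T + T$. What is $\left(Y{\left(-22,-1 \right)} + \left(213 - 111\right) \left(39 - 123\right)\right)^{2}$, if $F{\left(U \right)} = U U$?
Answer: $73359225$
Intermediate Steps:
$F{\left(U \right)} = U^{2}$
$d{\left(h,T \right)} = T + T h^{2}$ ($d{\left(h,T \right)} = h^{2} T + T = T h^{2} + T = T + T h^{2}$)
$Y{\left(A,N \right)} = 2 - N$
$\left(Y{\left(-22,-1 \right)} + \left(213 - 111\right) \left(39 - 123\right)\right)^{2} = \left(\left(2 - -1\right) + \left(213 - 111\right) \left(39 - 123\right)\right)^{2} = \left(\left(2 + 1\right) + 102 \left(-84\right)\right)^{2} = \left(3 - 8568\right)^{2} = \left(-8565\right)^{2} = 73359225$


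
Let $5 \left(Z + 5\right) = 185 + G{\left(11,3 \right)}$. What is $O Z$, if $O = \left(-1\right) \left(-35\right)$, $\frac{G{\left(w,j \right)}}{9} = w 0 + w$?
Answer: $1813$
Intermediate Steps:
$G{\left(w,j \right)} = 9 w$ ($G{\left(w,j \right)} = 9 \left(w 0 + w\right) = 9 \left(0 + w\right) = 9 w$)
$Z = \frac{259}{5}$ ($Z = -5 + \frac{185 + 9 \cdot 11}{5} = -5 + \frac{185 + 99}{5} = -5 + \frac{1}{5} \cdot 284 = -5 + \frac{284}{5} = \frac{259}{5} \approx 51.8$)
$O = 35$
$O Z = 35 \cdot \frac{259}{5} = 1813$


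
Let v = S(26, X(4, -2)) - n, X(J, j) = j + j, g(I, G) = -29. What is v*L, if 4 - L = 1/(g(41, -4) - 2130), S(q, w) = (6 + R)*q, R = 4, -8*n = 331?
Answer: 20823807/17272 ≈ 1205.6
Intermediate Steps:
n = -331/8 (n = -⅛*331 = -331/8 ≈ -41.375)
X(J, j) = 2*j
S(q, w) = 10*q (S(q, w) = (6 + 4)*q = 10*q)
v = 2411/8 (v = 10*26 - 1*(-331/8) = 260 + 331/8 = 2411/8 ≈ 301.38)
L = 8637/2159 (L = 4 - 1/(-29 - 2130) = 4 - 1/(-2159) = 4 - 1*(-1/2159) = 4 + 1/2159 = 8637/2159 ≈ 4.0005)
v*L = (2411/8)*(8637/2159) = 20823807/17272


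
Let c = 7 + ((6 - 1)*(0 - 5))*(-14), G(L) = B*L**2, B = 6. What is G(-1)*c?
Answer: 2142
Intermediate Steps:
G(L) = 6*L**2
c = 357 (c = 7 + (5*(-5))*(-14) = 7 - 25*(-14) = 7 + 350 = 357)
G(-1)*c = (6*(-1)**2)*357 = (6*1)*357 = 6*357 = 2142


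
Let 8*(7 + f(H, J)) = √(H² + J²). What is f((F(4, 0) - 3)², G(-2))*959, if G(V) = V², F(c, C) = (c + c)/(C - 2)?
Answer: -6713 + 959*√2417/8 ≈ -819.59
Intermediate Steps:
F(c, C) = 2*c/(-2 + C) (F(c, C) = (2*c)/(-2 + C) = 2*c/(-2 + C))
f(H, J) = -7 + √(H² + J²)/8
f((F(4, 0) - 3)², G(-2))*959 = (-7 + √(((2*4/(-2 + 0) - 3)²)² + ((-2)²)²)/8)*959 = (-7 + √(((2*4/(-2) - 3)²)² + 4²)/8)*959 = (-7 + √(((2*4*(-½) - 3)²)² + 16)/8)*959 = (-7 + √(((-4 - 3)²)² + 16)/8)*959 = (-7 + √(((-7)²)² + 16)/8)*959 = (-7 + √(49² + 16)/8)*959 = (-7 + √(2401 + 16)/8)*959 = (-7 + √2417/8)*959 = -6713 + 959*√2417/8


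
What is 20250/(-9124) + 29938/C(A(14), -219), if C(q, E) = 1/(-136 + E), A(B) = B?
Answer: -48484900505/4562 ≈ -1.0628e+7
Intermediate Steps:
20250/(-9124) + 29938/C(A(14), -219) = 20250/(-9124) + 29938/(1/(-136 - 219)) = 20250*(-1/9124) + 29938/(1/(-355)) = -10125/4562 + 29938/(-1/355) = -10125/4562 + 29938*(-355) = -10125/4562 - 10627990 = -48484900505/4562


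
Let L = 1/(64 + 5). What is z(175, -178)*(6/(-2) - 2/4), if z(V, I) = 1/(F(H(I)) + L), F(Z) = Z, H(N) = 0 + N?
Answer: 483/24562 ≈ 0.019665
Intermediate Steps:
H(N) = N
L = 1/69 ≈ 0.014493
z(V, I) = 1/(1/69 + I) (z(V, I) = 1/(I + 1/69) = 1/(1/69 + I))
z(175, -178)*(6/(-2) - 2/4) = (69/(1 + 69*(-178)))*(6/(-2) - 2/4) = (69/(1 - 12282))*(6*(-1/2) - 2*1/4) = (69/(-12281))*(-3 - 1/2) = (69*(-1/12281))*(-7/2) = -69/12281*(-7/2) = 483/24562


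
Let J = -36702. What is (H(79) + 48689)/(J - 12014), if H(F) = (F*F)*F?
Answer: -7128/641 ≈ -11.120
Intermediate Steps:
H(F) = F**3 (H(F) = F**2*F = F**3)
(H(79) + 48689)/(J - 12014) = (79**3 + 48689)/(-36702 - 12014) = (493039 + 48689)/(-48716) = 541728*(-1/48716) = -7128/641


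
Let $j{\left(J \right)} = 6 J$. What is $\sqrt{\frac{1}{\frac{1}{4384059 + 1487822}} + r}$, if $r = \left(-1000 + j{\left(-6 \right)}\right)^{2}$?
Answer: $\sqrt{6945177} \approx 2635.4$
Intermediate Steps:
$r = 1073296$ ($r = \left(-1000 + 6 \left(-6\right)\right)^{2} = \left(-1000 - 36\right)^{2} = \left(-1036\right)^{2} = 1073296$)
$\sqrt{\frac{1}{\frac{1}{4384059 + 1487822}} + r} = \sqrt{\frac{1}{\frac{1}{4384059 + 1487822}} + 1073296} = \sqrt{\frac{1}{\frac{1}{5871881}} + 1073296} = \sqrt{5871881 + 1073296} = \sqrt{6945177}$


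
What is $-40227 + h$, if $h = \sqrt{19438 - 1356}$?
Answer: $-40227 + \sqrt{18082} \approx -40093.0$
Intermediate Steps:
$h = \sqrt{18082} \approx 134.47$
$-40227 + h = -40227 + \sqrt{18082}$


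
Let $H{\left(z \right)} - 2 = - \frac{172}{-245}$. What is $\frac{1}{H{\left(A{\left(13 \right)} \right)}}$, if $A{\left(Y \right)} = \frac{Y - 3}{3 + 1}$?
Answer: $\frac{245}{662} \approx 0.37009$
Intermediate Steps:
$A{\left(Y \right)} = - \frac{3}{4} + \frac{Y}{4}$ ($A{\left(Y \right)} = \frac{-3 + Y}{4} = \left(-3 + Y\right) \frac{1}{4} = - \frac{3}{4} + \frac{Y}{4}$)
$H{\left(z \right)} = \frac{662}{245}$ ($H{\left(z \right)} = 2 - \frac{172}{-245} = 2 - - \frac{172}{245} = 2 + \frac{172}{245} = \frac{662}{245}$)
$\frac{1}{H{\left(A{\left(13 \right)} \right)}} = \frac{1}{\frac{662}{245}} = \frac{245}{662}$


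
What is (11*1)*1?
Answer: 11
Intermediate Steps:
(11*1)*1 = 11*1 = 11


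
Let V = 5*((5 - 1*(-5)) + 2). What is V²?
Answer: 3600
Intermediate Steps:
V = 60 (V = 5*((5 + 5) + 2) = 5*(10 + 2) = 5*12 = 60)
V² = 60² = 3600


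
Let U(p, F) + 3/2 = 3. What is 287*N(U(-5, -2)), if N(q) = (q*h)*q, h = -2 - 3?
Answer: -12915/4 ≈ -3228.8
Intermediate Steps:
U(p, F) = 3/2 (U(p, F) = -3/2 + 3 = 3/2)
h = -5
N(q) = -5*q² (N(q) = (q*(-5))*q = (-5*q)*q = -5*q²)
287*N(U(-5, -2)) = 287*(-5*(3/2)²) = 287*(-5*9/4) = 287*(-45/4) = -12915/4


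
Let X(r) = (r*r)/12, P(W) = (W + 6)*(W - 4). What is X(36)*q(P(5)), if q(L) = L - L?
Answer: 0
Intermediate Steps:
P(W) = (-4 + W)*(6 + W) (P(W) = (6 + W)*(-4 + W) = (-4 + W)*(6 + W))
q(L) = 0
X(r) = r**2/12 (X(r) = r**2*(1/12) = r**2/12)
X(36)*q(P(5)) = ((1/12)*36**2)*0 = ((1/12)*1296)*0 = 108*0 = 0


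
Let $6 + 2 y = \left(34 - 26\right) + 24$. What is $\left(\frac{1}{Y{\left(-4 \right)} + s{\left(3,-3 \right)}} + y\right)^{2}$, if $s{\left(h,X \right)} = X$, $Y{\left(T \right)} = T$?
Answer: $\frac{8100}{49} \approx 165.31$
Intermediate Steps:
$y = 13$ ($y = -3 + \frac{\left(34 - 26\right) + 24}{2} = -3 + \frac{8 + 24}{2} = -3 + \frac{1}{2} \cdot 32 = -3 + 16 = 13$)
$\left(\frac{1}{Y{\left(-4 \right)} + s{\left(3,-3 \right)}} + y\right)^{2} = \left(\frac{1}{-4 - 3} + 13\right)^{2} = \left(\frac{1}{-7} + 13\right)^{2} = \left(- \frac{1}{7} + 13\right)^{2} = \left(\frac{90}{7}\right)^{2} = \frac{8100}{49}$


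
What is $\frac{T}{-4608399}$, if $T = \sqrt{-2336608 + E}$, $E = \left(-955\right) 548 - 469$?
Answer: $- \frac{i \sqrt{2860417}}{4608399} \approx - 0.000367 i$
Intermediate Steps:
$E = -523809$ ($E = -523340 - 469 = -523809$)
$T = i \sqrt{2860417}$ ($T = \sqrt{-2336608 - 523809} = \sqrt{-2860417} = i \sqrt{2860417} \approx 1691.3 i$)
$\frac{T}{-4608399} = \frac{i \sqrt{2860417}}{-4608399} = i \sqrt{2860417} \left(- \frac{1}{4608399}\right) = - \frac{i \sqrt{2860417}}{4608399}$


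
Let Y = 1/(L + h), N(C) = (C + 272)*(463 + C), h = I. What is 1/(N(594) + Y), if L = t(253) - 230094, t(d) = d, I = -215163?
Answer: 445004/407339751447 ≈ 1.0925e-6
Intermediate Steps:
h = -215163
N(C) = (272 + C)*(463 + C)
L = -229841 (L = 253 - 230094 = -229841)
Y = -1/445004 (Y = 1/(-229841 - 215163) = 1/(-445004) = -1/445004 ≈ -2.2472e-6)
1/(N(594) + Y) = 1/((125936 + 594² + 735*594) - 1/445004) = 1/((125936 + 352836 + 436590) - 1/445004) = 1/(915362 - 1/445004) = 1/(407339751447/445004) = 445004/407339751447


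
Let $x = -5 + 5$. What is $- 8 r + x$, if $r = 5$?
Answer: $-40$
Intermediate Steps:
$x = 0$
$- 8 r + x = \left(-8\right) 5 + 0 = -40 + 0 = -40$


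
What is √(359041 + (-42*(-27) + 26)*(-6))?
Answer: √352081 ≈ 593.36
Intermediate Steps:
√(359041 + (-42*(-27) + 26)*(-6)) = √(359041 + (1134 + 26)*(-6)) = √(359041 + 1160*(-6)) = √(359041 - 6960) = √352081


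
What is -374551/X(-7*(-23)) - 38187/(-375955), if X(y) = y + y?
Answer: -140802024991/121057510 ≈ -1163.1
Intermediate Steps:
X(y) = 2*y
-374551/X(-7*(-23)) - 38187/(-375955) = -374551/(2*(-7*(-23))) - 38187/(-375955) = -374551/(2*161) - 38187*(-1/375955) = -374551/322 + 38187/375955 = -140802024991/121057510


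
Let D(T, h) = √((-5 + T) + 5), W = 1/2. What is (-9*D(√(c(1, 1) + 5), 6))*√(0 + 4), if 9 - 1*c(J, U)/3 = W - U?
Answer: -9*2^(¾)*67^(¼) ≈ -43.305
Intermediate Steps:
W = ½ (W = 1*(½) = ½ ≈ 0.50000)
c(J, U) = 51/2 + 3*U (c(J, U) = 27 - 3*(½ - U) = 27 + (-3/2 + 3*U) = 51/2 + 3*U)
D(T, h) = √T
(-9*D(√(c(1, 1) + 5), 6))*√(0 + 4) = (-9*((51/2 + 3*1) + 5)^(¼))*√(0 + 4) = (-9*((51/2 + 3) + 5)^(¼))*√4 = -9*(57/2 + 5)^(¼)*2 = -9*2^(¾)*67^(¼)/2*2 = -9*2^(¾)*67^(¼)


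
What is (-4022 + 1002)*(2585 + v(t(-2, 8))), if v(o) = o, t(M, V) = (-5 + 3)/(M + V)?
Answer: -23417080/3 ≈ -7.8057e+6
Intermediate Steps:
t(M, V) = -2/(M + V)
(-4022 + 1002)*(2585 + v(t(-2, 8))) = (-4022 + 1002)*(2585 - 2/(-2 + 8)) = -3020*(2585 - 2/6) = -3020*(2585 - 2*1/6) = -3020*(2585 - 1/3) = -3020*7754/3 = -23417080/3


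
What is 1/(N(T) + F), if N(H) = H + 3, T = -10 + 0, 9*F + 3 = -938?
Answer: -9/1004 ≈ -0.0089641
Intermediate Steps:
F = -941/9 (F = -1/3 + (1/9)*(-938) = -1/3 - 938/9 = -941/9 ≈ -104.56)
T = -10
N(H) = 3 + H
1/(N(T) + F) = 1/((3 - 10) - 941/9) = 1/(-7 - 941/9) = 1/(-1004/9) = -9/1004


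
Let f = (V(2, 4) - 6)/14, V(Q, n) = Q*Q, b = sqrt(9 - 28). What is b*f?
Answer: -I*sqrt(19)/7 ≈ -0.6227*I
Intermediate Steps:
b = I*sqrt(19) (b = sqrt(-19) = I*sqrt(19) ≈ 4.3589*I)
V(Q, n) = Q**2
f = -1/7 (f = (2**2 - 6)/14 = (4 - 6)*(1/14) = -2*1/14 = -1/7 ≈ -0.14286)
b*f = (I*sqrt(19))*(-1/7) = -I*sqrt(19)/7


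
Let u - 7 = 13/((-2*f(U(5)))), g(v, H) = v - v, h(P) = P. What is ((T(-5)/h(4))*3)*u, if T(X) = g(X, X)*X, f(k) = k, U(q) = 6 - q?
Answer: 0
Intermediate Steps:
g(v, H) = 0
T(X) = 0 (T(X) = 0*X = 0)
u = ½ (u = 7 + 13/((-2*(6 - 1*5))) = 7 + 13/((-2*(6 - 5))) = 7 + 13/((-2*1)) = 7 + 13/(-2) = 7 + 13*(-½) = 7 - 13/2 = ½ ≈ 0.50000)
((T(-5)/h(4))*3)*u = ((0/4)*3)*(½) = ((0*(¼))*3)*(½) = (0*3)*(½) = 0*(½) = 0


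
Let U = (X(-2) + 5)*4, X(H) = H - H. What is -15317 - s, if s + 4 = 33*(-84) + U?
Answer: -12561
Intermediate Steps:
X(H) = 0
U = 20 (U = (0 + 5)*4 = 5*4 = 20)
s = -2756 (s = -4 + (33*(-84) + 20) = -4 + (-2772 + 20) = -4 - 2752 = -2756)
-15317 - s = -15317 - 1*(-2756) = -15317 + 2756 = -12561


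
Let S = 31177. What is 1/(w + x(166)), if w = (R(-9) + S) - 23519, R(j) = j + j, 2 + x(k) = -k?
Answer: 1/7472 ≈ 0.00013383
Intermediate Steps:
x(k) = -2 - k
R(j) = 2*j
w = 7640 (w = (2*(-9) + 31177) - 23519 = (-18 + 31177) - 23519 = 31159 - 23519 = 7640)
1/(w + x(166)) = 1/(7640 + (-2 - 1*166)) = 1/(7640 + (-2 - 166)) = 1/(7640 - 168) = 1/7472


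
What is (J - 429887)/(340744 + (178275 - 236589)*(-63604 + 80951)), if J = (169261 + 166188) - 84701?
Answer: 179139/1011232214 ≈ 0.00017715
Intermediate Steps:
J = 250748 (J = 335449 - 84701 = 250748)
(J - 429887)/(340744 + (178275 - 236589)*(-63604 + 80951)) = (250748 - 429887)/(340744 + (178275 - 236589)*(-63604 + 80951)) = -179139/(340744 - 58314*17347) = -179139/(340744 - 1011572958) = -179139/(-1011232214) = -179139*(-1/1011232214) = 179139/1011232214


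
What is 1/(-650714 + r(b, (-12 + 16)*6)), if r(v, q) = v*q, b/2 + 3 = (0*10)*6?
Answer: -1/650858 ≈ -1.5364e-6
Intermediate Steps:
b = -6 (b = -6 + 2*((0*10)*6) = -6 + 2*(0*6) = -6 + 2*0 = -6 + 0 = -6)
r(v, q) = q*v
1/(-650714 + r(b, (-12 + 16)*6)) = 1/(-650714 + ((-12 + 16)*6)*(-6)) = 1/(-650714 + (4*6)*(-6)) = 1/(-650714 + 24*(-6)) = 1/(-650714 - 144) = 1/(-650858) = -1/650858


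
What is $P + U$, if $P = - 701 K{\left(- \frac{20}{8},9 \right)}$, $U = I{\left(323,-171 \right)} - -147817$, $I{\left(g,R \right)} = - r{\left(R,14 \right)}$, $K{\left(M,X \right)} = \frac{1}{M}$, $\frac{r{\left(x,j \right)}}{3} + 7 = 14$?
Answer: $\frac{740382}{5} \approx 1.4808 \cdot 10^{5}$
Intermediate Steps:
$r{\left(x,j \right)} = 21$ ($r{\left(x,j \right)} = -21 + 3 \cdot 14 = -21 + 42 = 21$)
$I{\left(g,R \right)} = -21$ ($I{\left(g,R \right)} = \left(-1\right) 21 = -21$)
$U = 147796$ ($U = -21 - -147817 = -21 + 147817 = 147796$)
$P = \frac{1402}{5}$ ($P = - \frac{701}{\left(-20\right) \frac{1}{8}} = - \frac{701}{- \frac{5}{2}} = \left(-701\right) \left(- \frac{2}{5}\right) = \frac{1402}{5} \approx 280.4$)
$P + U = \frac{1402}{5} + 147796 = \frac{740382}{5}$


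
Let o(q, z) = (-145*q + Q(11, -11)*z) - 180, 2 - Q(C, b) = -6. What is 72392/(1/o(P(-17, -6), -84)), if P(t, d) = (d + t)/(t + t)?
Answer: -1169239388/17 ≈ -6.8779e+7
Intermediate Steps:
P(t, d) = (d + t)/(2*t) (P(t, d) = (d + t)/((2*t)) = (d + t)*(1/(2*t)) = (d + t)/(2*t))
Q(C, b) = 8 (Q(C, b) = 2 - 1*(-6) = 2 + 6 = 8)
o(q, z) = -180 - 145*q + 8*z (o(q, z) = (-145*q + 8*z) - 180 = -180 - 145*q + 8*z)
72392/(1/o(P(-17, -6), -84)) = 72392/(1/(-180 - 145*(-6 - 17)/(2*(-17)) + 8*(-84))) = 72392/(1/(-180 - 145*(-1)*(-23)/(2*17) - 672)) = 72392/(1/(-180 - 145*23/34 - 672)) = 72392/(1/(-180 - 3335/34 - 672)) = 72392/(1/(-32303/34)) = 72392/(-34/32303) = 72392*(-32303/34) = -1169239388/17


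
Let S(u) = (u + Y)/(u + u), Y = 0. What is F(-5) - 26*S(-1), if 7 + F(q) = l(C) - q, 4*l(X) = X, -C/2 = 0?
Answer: -15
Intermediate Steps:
C = 0 (C = -2*0 = 0)
l(X) = X/4
F(q) = -7 - q (F(q) = -7 + ((¼)*0 - q) = -7 + (0 - q) = -7 - q)
S(u) = ½ (S(u) = (u + 0)/(u + u) = u/((2*u)) = u*(1/(2*u)) = ½)
F(-5) - 26*S(-1) = (-7 - 1*(-5)) - 26*½ = (-7 + 5) - 13 = -2 - 13 = -15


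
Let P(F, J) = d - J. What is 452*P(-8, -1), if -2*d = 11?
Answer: -2034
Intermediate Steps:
d = -11/2 (d = -1/2*11 = -11/2 ≈ -5.5000)
P(F, J) = -11/2 - J
452*P(-8, -1) = 452*(-11/2 - 1*(-1)) = 452*(-11/2 + 1) = 452*(-9/2) = -2034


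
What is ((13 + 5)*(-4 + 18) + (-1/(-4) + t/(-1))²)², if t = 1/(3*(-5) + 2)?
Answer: 464710799809/7311616 ≈ 63558.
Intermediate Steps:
t = -1/13 (t = 1/(-15 + 2) = 1/(-13) = -1/13 ≈ -0.076923)
((13 + 5)*(-4 + 18) + (-1/(-4) + t/(-1))²)² = ((13 + 5)*(-4 + 18) + (-1/(-4) - 1/13/(-1))²)² = (18*14 + (-1*(-¼) - 1/13*(-1))²)² = (252 + (¼ + 1/13)²)² = (252 + (17/52)²)² = (252 + 289/2704)² = (681697/2704)² = 464710799809/7311616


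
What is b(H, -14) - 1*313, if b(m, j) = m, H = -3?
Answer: -316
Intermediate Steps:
b(H, -14) - 1*313 = -3 - 1*313 = -3 - 313 = -316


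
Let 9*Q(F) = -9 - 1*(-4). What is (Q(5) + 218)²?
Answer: 3829849/81 ≈ 47282.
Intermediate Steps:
Q(F) = -5/9 (Q(F) = (-9 - 1*(-4))/9 = (-9 + 4)/9 = (⅑)*(-5) = -5/9)
(Q(5) + 218)² = (-5/9 + 218)² = (1957/9)² = 3829849/81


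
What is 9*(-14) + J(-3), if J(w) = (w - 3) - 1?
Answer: -133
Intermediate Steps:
J(w) = -4 + w (J(w) = (-3 + w) - 1 = -4 + w)
9*(-14) + J(-3) = 9*(-14) + (-4 - 3) = -126 - 7 = -133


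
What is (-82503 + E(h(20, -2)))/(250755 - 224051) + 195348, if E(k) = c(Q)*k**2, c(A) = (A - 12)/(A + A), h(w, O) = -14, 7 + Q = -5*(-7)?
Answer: 5216490545/26704 ≈ 1.9535e+5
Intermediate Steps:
Q = 28 (Q = -7 - 5*(-7) = -7 + 35 = 28)
c(A) = (-12 + A)/(2*A) (c(A) = (-12 + A)/((2*A)) = (-12 + A)*(1/(2*A)) = (-12 + A)/(2*A))
E(k) = 2*k**2/7 (E(k) = ((1/2)*(-12 + 28)/28)*k**2 = ((1/2)*(1/28)*16)*k**2 = 2*k**2/7)
(-82503 + E(h(20, -2)))/(250755 - 224051) + 195348 = (-82503 + (2/7)*(-14)**2)/(250755 - 224051) + 195348 = (-82503 + (2/7)*196)/26704 + 195348 = (-82503 + 56)*(1/26704) + 195348 = -82447*1/26704 + 195348 = -82447/26704 + 195348 = 5216490545/26704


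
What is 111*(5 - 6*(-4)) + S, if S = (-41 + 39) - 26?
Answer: 3191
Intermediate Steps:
S = -28 (S = -2 - 26 = -28)
111*(5 - 6*(-4)) + S = 111*(5 - 6*(-4)) - 28 = 111*(5 + 24) - 28 = 111*29 - 28 = 3219 - 28 = 3191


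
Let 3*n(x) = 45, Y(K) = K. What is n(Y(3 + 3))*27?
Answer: 405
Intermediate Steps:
n(x) = 15 (n(x) = (1/3)*45 = 15)
n(Y(3 + 3))*27 = 15*27 = 405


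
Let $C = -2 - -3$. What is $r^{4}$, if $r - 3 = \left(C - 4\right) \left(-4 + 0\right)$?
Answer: $50625$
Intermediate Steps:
$C = 1$ ($C = -2 + 3 = 1$)
$r = 15$ ($r = 3 + \left(1 - 4\right) \left(-4 + 0\right) = 3 - -12 = 3 + 12 = 15$)
$r^{4} = 15^{4} = 50625$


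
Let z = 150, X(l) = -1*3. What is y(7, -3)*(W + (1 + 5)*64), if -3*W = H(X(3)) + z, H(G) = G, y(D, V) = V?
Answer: -1005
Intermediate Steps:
X(l) = -3
W = -49 (W = -(-3 + 150)/3 = -⅓*147 = -49)
y(7, -3)*(W + (1 + 5)*64) = -3*(-49 + (1 + 5)*64) = -3*(-49 + 6*64) = -3*(-49 + 384) = -3*335 = -1005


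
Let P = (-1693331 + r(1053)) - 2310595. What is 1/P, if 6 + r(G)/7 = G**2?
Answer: 1/3757695 ≈ 2.6612e-7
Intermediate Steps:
r(G) = -42 + 7*G**2
P = 3757695 (P = (-1693331 + (-42 + 7*1053**2)) - 2310595 = (-1693331 + (-42 + 7*1108809)) - 2310595 = (-1693331 + (-42 + 7761663)) - 2310595 = (-1693331 + 7761621) - 2310595 = 6068290 - 2310595 = 3757695)
1/P = 1/3757695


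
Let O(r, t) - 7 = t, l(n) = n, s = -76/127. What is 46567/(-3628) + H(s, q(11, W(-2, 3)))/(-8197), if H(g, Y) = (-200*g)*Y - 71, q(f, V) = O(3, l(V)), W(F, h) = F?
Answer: -6960020871/539545276 ≈ -12.900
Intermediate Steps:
s = -76/127 (s = -76*1/127 = -76/127 ≈ -0.59842)
O(r, t) = 7 + t
q(f, V) = 7 + V
H(g, Y) = -71 - 200*Y*g (H(g, Y) = -200*Y*g - 71 = -71 - 200*Y*g)
46567/(-3628) + H(s, q(11, W(-2, 3)))/(-8197) = 46567/(-3628) + (-71 - 200*(7 - 2)*(-76/127))/(-8197) = 46567*(-1/3628) + (-71 - 200*5*(-76/127))*(-1/8197) = -46567/3628 + (-71 + 76000/127)*(-1/8197) = -46567/3628 + (66983/127)*(-1/8197) = -46567/3628 - 9569/148717 = -6960020871/539545276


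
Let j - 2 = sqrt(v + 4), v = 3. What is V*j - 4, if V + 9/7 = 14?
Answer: 150/7 + 89*sqrt(7)/7 ≈ 55.067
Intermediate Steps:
V = 89/7 (V = -9/7 + 14 = 89/7 ≈ 12.714)
j = 2 + sqrt(7) (j = 2 + sqrt(3 + 4) = 2 + sqrt(7) ≈ 4.6458)
V*j - 4 = 89*(2 + sqrt(7))/7 - 4 = (178/7 + 89*sqrt(7)/7) - 4 = 150/7 + 89*sqrt(7)/7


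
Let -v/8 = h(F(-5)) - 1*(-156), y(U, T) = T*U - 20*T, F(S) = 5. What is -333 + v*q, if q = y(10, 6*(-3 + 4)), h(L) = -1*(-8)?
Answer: 78387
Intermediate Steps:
h(L) = 8
y(U, T) = -20*T + T*U
q = -60 (q = (6*(-3 + 4))*(-20 + 10) = (6*1)*(-10) = 6*(-10) = -60)
v = -1312 (v = -8*(8 - 1*(-156)) = -8*(8 + 156) = -8*164 = -1312)
-333 + v*q = -333 - 1312*(-60) = -333 + 78720 = 78387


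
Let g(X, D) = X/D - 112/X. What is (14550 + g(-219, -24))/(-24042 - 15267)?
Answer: -25508483/68869368 ≈ -0.37039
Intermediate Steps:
g(X, D) = -112/X + X/D
(14550 + g(-219, -24))/(-24042 - 15267) = (14550 + (-112/(-219) - 219/(-24)))/(-24042 - 15267) = (14550 + (-112*(-1/219) - 219*(-1/24)))/(-39309) = (14550 + (112/219 + 73/8))*(-1/39309) = (14550 + 16883/1752)*(-1/39309) = (25508483/1752)*(-1/39309) = -25508483/68869368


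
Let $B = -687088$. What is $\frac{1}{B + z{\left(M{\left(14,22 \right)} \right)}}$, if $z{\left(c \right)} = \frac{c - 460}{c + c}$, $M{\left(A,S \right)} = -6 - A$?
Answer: $- \frac{1}{687076} \approx -1.4554 \cdot 10^{-6}$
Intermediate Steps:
$z{\left(c \right)} = \frac{-460 + c}{2 c}$
$\frac{1}{B + z{\left(M{\left(14,22 \right)} \right)}} = \frac{1}{-687088 + \frac{-460 - 20}{2 \left(-6 - 14\right)}} = \frac{1}{-687088 + \frac{-460 - 20}{2 \left(-20\right)}} = \frac{1}{-687088 + \frac{1}{2} \left(- \frac{1}{20}\right) \left(-480\right)} = \frac{1}{-687088 + 12} = \frac{1}{-687076} = - \frac{1}{687076}$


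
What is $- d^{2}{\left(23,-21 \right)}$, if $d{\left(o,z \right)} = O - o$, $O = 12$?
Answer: $-121$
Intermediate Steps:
$d{\left(o,z \right)} = 12 - o$
$- d^{2}{\left(23,-21 \right)} = - \left(12 - 23\right)^{2} = - \left(-11\right)^{2} = \left(-1\right) 121 = -121$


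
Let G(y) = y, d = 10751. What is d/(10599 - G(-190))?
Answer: 10751/10789 ≈ 0.99648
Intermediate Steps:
d/(10599 - G(-190)) = 10751/(10599 - 1*(-190)) = 10751/(10599 + 190) = 10751/10789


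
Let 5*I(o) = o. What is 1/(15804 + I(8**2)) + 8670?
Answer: 685658285/79084 ≈ 8670.0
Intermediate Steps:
I(o) = o/5
1/(15804 + I(8**2)) + 8670 = 1/(15804 + (1/5)*8**2) + 8670 = 1/(15804 + (1/5)*64) + 8670 = 1/(15804 + 64/5) + 8670 = 1/(79084/5) + 8670 = 5/79084 + 8670 = 685658285/79084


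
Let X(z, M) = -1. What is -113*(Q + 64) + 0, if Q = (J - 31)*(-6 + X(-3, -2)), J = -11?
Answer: -40454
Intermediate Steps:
Q = 294 (Q = (-11 - 31)*(-6 - 1) = -42*(-7) = 294)
-113*(Q + 64) + 0 = -113*(294 + 64) + 0 = -113*358 + 0 = -40454 + 0 = -40454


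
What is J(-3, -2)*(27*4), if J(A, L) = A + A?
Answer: -648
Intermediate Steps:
J(A, L) = 2*A
J(-3, -2)*(27*4) = (2*(-3))*(27*4) = -6*108 = -648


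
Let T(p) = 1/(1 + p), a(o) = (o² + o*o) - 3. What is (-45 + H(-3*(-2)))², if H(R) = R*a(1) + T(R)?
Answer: 126736/49 ≈ 2586.4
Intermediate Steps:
a(o) = -3 + 2*o² (a(o) = (o² + o²) - 3 = 2*o² - 3 = -3 + 2*o²)
H(R) = 1/(1 + R) - R (H(R) = R*(-3 + 2*1²) + 1/(1 + R) = R*(-3 + 2*1) + 1/(1 + R) = R*(-3 + 2) + 1/(1 + R) = R*(-1) + 1/(1 + R) = -R + 1/(1 + R) = 1/(1 + R) - R)
(-45 + H(-3*(-2)))² = (-45 + (1 - (-3*(-2))*(1 - 3*(-2)))/(1 - 3*(-2)))² = (-45 + (1 - 1*6*(1 + 6))/(1 + 6))² = (-45 + (1 - 1*6*7)/7)² = (-45 + (1 - 42)/7)² = (-45 + (⅐)*(-41))² = (-45 - 41/7)² = (-356/7)² = 126736/49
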